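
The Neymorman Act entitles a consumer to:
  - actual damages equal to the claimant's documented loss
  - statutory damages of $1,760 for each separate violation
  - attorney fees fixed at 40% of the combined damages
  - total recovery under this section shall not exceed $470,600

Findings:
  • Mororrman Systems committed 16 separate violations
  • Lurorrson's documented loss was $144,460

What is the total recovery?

Statutory damages: 16 × $1,760 = $28,160
Combined damages: $144,460 + $28,160 = $172,620
Attorney fees: 40% of $172,620 = $69,048
Total before cap: $172,620 + $69,048 = $241,668
Cap at $470,600: $241,668 is within the cap, no reduction.

$241,668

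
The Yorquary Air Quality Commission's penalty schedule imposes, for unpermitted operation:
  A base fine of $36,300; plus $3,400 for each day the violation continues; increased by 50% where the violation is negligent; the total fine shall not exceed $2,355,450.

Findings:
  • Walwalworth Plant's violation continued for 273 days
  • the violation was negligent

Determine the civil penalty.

$1,446,750

Per-day component: 273 × $3,400 = $928,200
Base plus per-day: $36,300 + $928,200 = $964,500
Enhancement: 50% of $964,500 = $482,250
Enhanced fine: $964,500 + $482,250 = $1,446,750
Cap at $2,355,450: $1,446,750 is within the cap, no reduction.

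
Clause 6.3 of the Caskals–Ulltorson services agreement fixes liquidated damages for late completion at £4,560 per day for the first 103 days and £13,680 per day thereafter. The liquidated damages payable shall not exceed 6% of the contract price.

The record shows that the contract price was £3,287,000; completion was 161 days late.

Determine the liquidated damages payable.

£197,220

First 103 days: 103 × £4,560 = £469,680
Remaining days: (161 − 103) × £13,680 = £793,440
Accrued per-day damages: £469,680 + £793,440 = £1,263,120
Cap: 6% of £3,287,000 = £197,220
Cap at £197,220: £1,263,120 exceeds the cap → £197,220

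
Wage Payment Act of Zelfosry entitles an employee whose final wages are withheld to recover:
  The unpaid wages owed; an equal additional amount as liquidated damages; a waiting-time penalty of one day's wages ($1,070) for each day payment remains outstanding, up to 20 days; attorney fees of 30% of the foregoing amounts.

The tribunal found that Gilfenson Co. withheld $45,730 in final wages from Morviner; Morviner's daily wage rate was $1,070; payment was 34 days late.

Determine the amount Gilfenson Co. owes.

Liquidated damages (equal amount): $45,730
Penalty days: min(34, 20) = 20
Waiting-time penalty: 20 × $1,070 = $21,400
Subtotal: $45,730 + $45,730 + $21,400 = $112,860
Attorney fees: 30% of $112,860 = $33,858
Total award: $112,860 + $33,858 = $146,718

$146,718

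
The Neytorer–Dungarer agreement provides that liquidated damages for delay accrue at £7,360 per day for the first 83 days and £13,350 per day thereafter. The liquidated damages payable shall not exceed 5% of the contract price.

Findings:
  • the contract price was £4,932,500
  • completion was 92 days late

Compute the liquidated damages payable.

£246,625

First 83 days: 83 × £7,360 = £610,880
Remaining days: (92 − 83) × £13,350 = £120,150
Accrued per-day damages: £610,880 + £120,150 = £731,030
Cap: 5% of £4,932,500 = £246,625
Cap at £246,625: £731,030 exceeds the cap → £246,625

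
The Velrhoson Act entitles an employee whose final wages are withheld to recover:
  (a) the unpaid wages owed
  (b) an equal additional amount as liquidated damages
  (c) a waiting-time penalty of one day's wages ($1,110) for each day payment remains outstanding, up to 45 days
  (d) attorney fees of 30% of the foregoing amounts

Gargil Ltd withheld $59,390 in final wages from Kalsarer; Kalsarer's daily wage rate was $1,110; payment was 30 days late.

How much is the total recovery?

$197,704

Liquidated damages (equal amount): $59,390
Penalty days: min(30, 45) = 30
Waiting-time penalty: 30 × $1,110 = $33,300
Subtotal: $59,390 + $59,390 + $33,300 = $152,080
Attorney fees: 30% of $152,080 = $45,624
Total award: $152,080 + $45,624 = $197,704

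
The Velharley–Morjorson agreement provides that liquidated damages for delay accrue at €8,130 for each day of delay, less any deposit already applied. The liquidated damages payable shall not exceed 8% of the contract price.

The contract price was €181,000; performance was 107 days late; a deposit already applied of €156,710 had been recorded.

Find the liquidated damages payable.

€14,480

Per-day damages: 107 × €8,130 = €869,910
Less deposit already applied: €869,910 − €156,710 = €713,200
Cap: 8% of €181,000 = €14,480
Cap at €14,480: €713,200 exceeds the cap → €14,480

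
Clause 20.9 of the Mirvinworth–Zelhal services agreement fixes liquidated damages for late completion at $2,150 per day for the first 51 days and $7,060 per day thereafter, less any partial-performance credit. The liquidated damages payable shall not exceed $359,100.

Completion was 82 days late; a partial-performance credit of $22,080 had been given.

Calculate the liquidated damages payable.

$306,430

First 51 days: 51 × $2,150 = $109,650
Remaining days: (82 − 51) × $7,060 = $218,860
Accrued per-day damages: $109,650 + $218,860 = $328,510
Less partial-performance credit: $328,510 − $22,080 = $306,430
Cap at $359,100: $306,430 is within the cap, no reduction.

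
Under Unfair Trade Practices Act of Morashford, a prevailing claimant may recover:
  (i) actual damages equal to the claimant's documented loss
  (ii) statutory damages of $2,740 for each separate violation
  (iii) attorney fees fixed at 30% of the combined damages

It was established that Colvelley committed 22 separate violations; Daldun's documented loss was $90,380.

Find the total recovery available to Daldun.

Statutory damages: 22 × $2,740 = $60,280
Combined damages: $90,380 + $60,280 = $150,660
Attorney fees: 30% of $150,660 = $45,198
Total recovery: $150,660 + $45,198 = $195,858

$195,858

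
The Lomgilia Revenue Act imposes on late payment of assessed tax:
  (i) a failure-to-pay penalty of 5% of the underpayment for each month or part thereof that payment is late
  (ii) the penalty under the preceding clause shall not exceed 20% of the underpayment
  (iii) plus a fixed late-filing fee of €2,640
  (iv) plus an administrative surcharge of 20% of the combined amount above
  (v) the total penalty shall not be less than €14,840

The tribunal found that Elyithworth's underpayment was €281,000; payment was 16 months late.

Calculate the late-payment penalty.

Accrued rate: 5% × 16 = 80%, capped at 20% → 20%
Failure-to-pay penalty: 20% of €281,000 = €56,200
Penalty before surcharge: €56,200 + €2,640 = €58,840
Administrative surcharge: 20% of €58,840 = €11,768
Total penalty: €58,840 + €11,768 = €70,608
Minimum €14,840: €70,608 meets the minimum, no increase.

€70,608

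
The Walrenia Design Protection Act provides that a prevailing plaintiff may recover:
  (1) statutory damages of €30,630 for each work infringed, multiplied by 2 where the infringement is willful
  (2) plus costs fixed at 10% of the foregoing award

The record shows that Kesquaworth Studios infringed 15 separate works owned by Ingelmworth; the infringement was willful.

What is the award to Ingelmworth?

Statutory damages: 15 × €30,630 = €459,450
Doubled: 2 × €459,450 = €918,900
Costs: 10% of €918,900 = €91,890
Award plus costs: €918,900 + €91,890 = €1,010,790

€1,010,790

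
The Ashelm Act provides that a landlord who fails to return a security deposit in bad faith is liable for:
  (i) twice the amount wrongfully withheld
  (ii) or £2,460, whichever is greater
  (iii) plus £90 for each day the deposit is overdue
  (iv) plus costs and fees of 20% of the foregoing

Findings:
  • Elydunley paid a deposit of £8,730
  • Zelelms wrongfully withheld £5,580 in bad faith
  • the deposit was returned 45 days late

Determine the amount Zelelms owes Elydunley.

£18,252

Doubled: 2 × £5,580 = £11,160
Minimum £2,460: £11,160 meets the minimum, no increase.
Late-return penalty: 45 × £90 = £4,050
Damages plus late penalty: £11,160 + £4,050 = £15,210
Costs and fees: 20% of £15,210 = £3,042
Total recovery: £15,210 + £3,042 = £18,252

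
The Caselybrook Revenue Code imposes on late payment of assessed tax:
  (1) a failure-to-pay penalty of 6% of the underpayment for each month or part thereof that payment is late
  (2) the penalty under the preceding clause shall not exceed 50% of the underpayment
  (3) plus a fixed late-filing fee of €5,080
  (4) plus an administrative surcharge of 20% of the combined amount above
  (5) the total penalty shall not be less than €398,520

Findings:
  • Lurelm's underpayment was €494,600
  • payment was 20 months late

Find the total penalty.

Accrued rate: 6% × 20 = 120%, capped at 50% → 50%
Failure-to-pay penalty: 50% of €494,600 = €247,300
Penalty before surcharge: €247,300 + €5,080 = €252,380
Administrative surcharge: 20% of €252,380 = €50,476
Total penalty: €252,380 + €50,476 = €302,856
Minimum €398,520: €302,856 is below the minimum → €398,520

€398,520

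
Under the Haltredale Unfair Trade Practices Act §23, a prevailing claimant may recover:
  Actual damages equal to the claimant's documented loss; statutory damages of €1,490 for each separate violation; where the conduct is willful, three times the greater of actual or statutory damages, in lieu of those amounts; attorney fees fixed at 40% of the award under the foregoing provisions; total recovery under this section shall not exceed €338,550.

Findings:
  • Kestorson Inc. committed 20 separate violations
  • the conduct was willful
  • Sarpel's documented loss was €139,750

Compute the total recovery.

Total recovery: €338,550

Statutory damages: 20 × €1,490 = €29,800
Greater of actual damages (€139,750) or statutory damages (€29,800): €139,750
Trebled: 3 × €139,750 = €419,250
Attorney fees: 40% of €419,250 = €167,700
Total before cap: €419,250 + €167,700 = €586,950
Cap at €338,550: €586,950 exceeds the cap → €338,550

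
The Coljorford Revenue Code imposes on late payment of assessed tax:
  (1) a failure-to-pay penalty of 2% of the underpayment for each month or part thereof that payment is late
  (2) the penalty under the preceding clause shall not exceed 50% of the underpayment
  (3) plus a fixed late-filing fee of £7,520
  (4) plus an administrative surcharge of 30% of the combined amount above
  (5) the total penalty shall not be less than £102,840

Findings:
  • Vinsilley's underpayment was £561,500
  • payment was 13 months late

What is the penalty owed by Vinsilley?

£199,563

Accrued rate: 2% × 13 = 26%, capped at 50% → 26%
Failure-to-pay penalty: 26% of £561,500 = £145,990
Penalty before surcharge: £145,990 + £7,520 = £153,510
Administrative surcharge: 30% of £153,510 = £46,053
Total penalty: £153,510 + £46,053 = £199,563
Minimum £102,840: £199,563 meets the minimum, no increase.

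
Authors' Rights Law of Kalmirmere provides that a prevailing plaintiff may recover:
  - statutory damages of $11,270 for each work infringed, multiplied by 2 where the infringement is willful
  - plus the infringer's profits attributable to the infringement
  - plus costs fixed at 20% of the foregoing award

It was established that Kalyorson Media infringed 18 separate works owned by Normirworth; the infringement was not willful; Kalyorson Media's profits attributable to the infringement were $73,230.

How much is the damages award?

Award: $331,308

Statutory damages: 18 × $11,270 = $202,860
Infringement not willful: no ×2 enhancement.
Combined award: $202,860 + $73,230 = $276,090
Costs: 20% of $276,090 = $55,218
Award plus costs: $276,090 + $55,218 = $331,308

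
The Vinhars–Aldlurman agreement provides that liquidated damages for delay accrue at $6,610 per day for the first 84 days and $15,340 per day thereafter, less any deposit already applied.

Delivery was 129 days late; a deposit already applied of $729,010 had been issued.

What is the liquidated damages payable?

Liquidated damages: $516,530

First 84 days: 84 × $6,610 = $555,240
Remaining days: (129 − 84) × $15,340 = $690,300
Accrued per-day damages: $555,240 + $690,300 = $1,245,540
Less deposit already applied: $1,245,540 − $729,010 = $516,530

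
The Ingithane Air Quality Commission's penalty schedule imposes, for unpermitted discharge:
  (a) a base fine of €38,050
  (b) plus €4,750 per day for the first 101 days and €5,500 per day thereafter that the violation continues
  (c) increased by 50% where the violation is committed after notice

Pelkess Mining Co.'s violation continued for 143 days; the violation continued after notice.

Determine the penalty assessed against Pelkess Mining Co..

First 101 days: 101 × €4,750 = €479,750
Remaining days: (143 − 101) × €5,500 = €231,000
Per-day component: €479,750 + €231,000 = €710,750
Base plus per-day: €38,050 + €710,750 = €748,800
Enhancement: 50% of €748,800 = €374,400
Enhanced fine: €748,800 + €374,400 = €1,123,200

€1,123,200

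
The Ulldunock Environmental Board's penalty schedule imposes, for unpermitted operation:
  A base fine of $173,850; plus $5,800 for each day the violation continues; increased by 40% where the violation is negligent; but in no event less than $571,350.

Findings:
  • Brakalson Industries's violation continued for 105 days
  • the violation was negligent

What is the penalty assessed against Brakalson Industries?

Per-day component: 105 × $5,800 = $609,000
Base plus per-day: $173,850 + $609,000 = $782,850
Enhancement: 40% of $782,850 = $313,140
Enhanced fine: $782,850 + $313,140 = $1,095,990
Minimum $571,350: $1,095,990 meets the minimum, no increase.

$1,095,990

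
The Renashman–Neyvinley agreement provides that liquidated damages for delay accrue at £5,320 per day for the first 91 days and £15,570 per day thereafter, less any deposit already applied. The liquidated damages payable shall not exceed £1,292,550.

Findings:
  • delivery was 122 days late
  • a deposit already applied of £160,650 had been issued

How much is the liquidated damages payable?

First 91 days: 91 × £5,320 = £484,120
Remaining days: (122 − 91) × £15,570 = £482,670
Accrued per-day damages: £484,120 + £482,670 = £966,790
Less deposit already applied: £966,790 − £160,650 = £806,140
Cap at £1,292,550: £806,140 is within the cap, no reduction.

£806,140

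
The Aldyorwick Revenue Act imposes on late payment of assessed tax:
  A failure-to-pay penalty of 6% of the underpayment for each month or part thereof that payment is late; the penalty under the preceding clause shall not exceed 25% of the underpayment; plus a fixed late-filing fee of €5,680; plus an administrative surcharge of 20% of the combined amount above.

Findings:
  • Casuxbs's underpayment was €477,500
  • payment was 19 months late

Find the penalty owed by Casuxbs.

Penalty: €150,066

Accrued rate: 6% × 19 = 114%, capped at 25% → 25%
Failure-to-pay penalty: 25% of €477,500 = €119,375
Penalty before surcharge: €119,375 + €5,680 = €125,055
Administrative surcharge: 20% of €125,055 = €25,011
Total penalty: €125,055 + €25,011 = €150,066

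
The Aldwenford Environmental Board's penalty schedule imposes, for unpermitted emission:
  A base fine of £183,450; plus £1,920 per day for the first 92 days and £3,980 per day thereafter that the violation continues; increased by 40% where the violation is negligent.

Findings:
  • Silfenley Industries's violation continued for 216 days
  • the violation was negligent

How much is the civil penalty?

£1,195,054

First 92 days: 92 × £1,920 = £176,640
Remaining days: (216 − 92) × £3,980 = £493,520
Per-day component: £176,640 + £493,520 = £670,160
Base plus per-day: £183,450 + £670,160 = £853,610
Enhancement: 40% of £853,610 = £341,444
Enhanced fine: £853,610 + £341,444 = £1,195,054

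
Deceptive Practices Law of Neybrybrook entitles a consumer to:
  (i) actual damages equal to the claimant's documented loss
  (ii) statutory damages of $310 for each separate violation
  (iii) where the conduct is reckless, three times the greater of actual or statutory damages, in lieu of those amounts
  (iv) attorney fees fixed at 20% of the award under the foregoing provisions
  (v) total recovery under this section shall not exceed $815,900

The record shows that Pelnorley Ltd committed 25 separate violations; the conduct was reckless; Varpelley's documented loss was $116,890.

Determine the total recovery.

Total recovery: $420,804

Statutory damages: 25 × $310 = $7,750
Greater of actual damages ($116,890) or statutory damages ($7,750): $116,890
Trebled: 3 × $116,890 = $350,670
Attorney fees: 20% of $350,670 = $70,134
Total before cap: $350,670 + $70,134 = $420,804
Cap at $815,900: $420,804 is within the cap, no reduction.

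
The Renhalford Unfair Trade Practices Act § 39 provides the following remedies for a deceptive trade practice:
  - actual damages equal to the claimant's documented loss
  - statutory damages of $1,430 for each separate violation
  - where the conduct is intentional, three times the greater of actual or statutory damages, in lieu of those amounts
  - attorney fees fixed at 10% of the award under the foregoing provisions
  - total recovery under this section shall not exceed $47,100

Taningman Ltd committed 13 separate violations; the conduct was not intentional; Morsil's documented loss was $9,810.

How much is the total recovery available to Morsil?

Statutory damages: 13 × $1,430 = $18,590
Conduct not intentional: the in-lieu enhancement does not apply.
Actual plus statutory damages: $9,810 + $18,590 = $28,400
Attorney fees: 10% of $28,400 = $2,840
Total before cap: $28,400 + $2,840 = $31,240
Cap at $47,100: $31,240 is within the cap, no reduction.

$31,240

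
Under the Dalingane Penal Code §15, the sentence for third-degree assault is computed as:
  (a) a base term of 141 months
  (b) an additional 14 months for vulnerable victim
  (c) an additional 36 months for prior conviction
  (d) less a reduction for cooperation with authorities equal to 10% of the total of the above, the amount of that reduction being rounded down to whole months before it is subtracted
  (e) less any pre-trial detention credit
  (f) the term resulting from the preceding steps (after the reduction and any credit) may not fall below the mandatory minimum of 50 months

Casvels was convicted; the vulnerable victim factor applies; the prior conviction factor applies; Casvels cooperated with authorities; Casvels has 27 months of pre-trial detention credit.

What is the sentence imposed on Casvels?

Vulnerable victim enhancement: +14 months
Prior conviction enhancement: +36 months
Adjusted term: 141 months + 14 months + 36 months = 191 months
Cooperation with authorities reduction: 10% of 191 months = 19 months (rounded down)
After reduction: 191 − 19 = 172 months
Less pre-trial detention credit: 172 months − 27 months = 145 months
Minimum 50 months: 145 months meets the minimum, no increase.

145 months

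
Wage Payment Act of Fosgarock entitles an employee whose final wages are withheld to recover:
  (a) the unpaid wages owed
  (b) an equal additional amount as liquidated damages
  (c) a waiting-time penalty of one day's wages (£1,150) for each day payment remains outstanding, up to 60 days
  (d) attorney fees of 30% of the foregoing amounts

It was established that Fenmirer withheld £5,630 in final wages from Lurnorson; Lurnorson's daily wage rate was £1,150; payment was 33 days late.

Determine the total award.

£63,973

Liquidated damages (equal amount): £5,630
Penalty days: min(33, 60) = 33
Waiting-time penalty: 33 × £1,150 = £37,950
Subtotal: £5,630 + £5,630 + £37,950 = £49,210
Attorney fees: 30% of £49,210 = £14,763
Total award: £49,210 + £14,763 = £63,973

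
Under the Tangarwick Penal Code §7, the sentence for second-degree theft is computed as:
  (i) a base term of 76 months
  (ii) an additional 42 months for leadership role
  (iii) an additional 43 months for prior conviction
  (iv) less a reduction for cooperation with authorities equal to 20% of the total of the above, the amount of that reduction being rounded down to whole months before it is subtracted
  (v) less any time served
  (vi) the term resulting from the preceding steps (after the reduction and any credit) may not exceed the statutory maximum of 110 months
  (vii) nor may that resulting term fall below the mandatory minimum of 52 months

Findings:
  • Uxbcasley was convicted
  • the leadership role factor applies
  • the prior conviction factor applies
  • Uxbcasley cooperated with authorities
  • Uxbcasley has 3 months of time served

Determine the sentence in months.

110 months

Leadership role enhancement: +42 months
Prior conviction enhancement: +43 months
Adjusted term: 76 months + 42 months + 43 months = 161 months
Cooperation with authorities reduction: 20% of 161 months = 32 months (rounded down)
After reduction: 161 − 32 = 129 months
Less time served: 129 months − 3 months = 126 months
Cap at 110 months: 126 months exceeds the cap → 110 months
Minimum 52 months: 110 months meets the minimum, no increase.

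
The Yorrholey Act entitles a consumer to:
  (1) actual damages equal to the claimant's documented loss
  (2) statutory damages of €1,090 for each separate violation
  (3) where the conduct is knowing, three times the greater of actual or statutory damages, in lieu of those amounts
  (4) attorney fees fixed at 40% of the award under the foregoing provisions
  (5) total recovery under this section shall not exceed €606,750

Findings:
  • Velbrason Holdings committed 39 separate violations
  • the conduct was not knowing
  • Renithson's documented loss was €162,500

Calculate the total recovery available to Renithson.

€287,014

Statutory damages: 39 × €1,090 = €42,510
Conduct not knowing: the in-lieu enhancement does not apply.
Actual plus statutory damages: €162,500 + €42,510 = €205,010
Attorney fees: 40% of €205,010 = €82,004
Total before cap: €205,010 + €82,004 = €287,014
Cap at €606,750: €287,014 is within the cap, no reduction.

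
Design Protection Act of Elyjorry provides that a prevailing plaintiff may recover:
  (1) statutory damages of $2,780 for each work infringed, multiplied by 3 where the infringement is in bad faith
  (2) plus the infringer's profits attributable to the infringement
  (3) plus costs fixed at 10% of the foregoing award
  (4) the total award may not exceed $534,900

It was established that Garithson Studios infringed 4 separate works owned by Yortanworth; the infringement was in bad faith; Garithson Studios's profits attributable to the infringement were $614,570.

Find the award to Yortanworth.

$534,900

Statutory damages: 4 × $2,780 = $11,120
Trebled: 3 × $11,120 = $33,360
Combined award: $33,360 + $614,570 = $647,930
Costs: 10% of $647,930 = $64,793
Award plus costs: $647,930 + $64,793 = $712,723
Cap at $534,900: $712,723 exceeds the cap → $534,900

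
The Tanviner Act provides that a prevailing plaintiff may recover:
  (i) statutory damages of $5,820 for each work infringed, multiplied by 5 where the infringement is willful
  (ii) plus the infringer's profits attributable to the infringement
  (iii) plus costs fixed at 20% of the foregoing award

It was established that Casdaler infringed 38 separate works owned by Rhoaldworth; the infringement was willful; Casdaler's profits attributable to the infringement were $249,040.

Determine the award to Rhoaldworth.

Statutory damages: 38 × $5,820 = $221,160
Multiplied by 5: 5 × $221,160 = $1,105,800
Combined award: $1,105,800 + $249,040 = $1,354,840
Costs: 20% of $1,354,840 = $270,968
Award plus costs: $1,354,840 + $270,968 = $1,625,808

$1,625,808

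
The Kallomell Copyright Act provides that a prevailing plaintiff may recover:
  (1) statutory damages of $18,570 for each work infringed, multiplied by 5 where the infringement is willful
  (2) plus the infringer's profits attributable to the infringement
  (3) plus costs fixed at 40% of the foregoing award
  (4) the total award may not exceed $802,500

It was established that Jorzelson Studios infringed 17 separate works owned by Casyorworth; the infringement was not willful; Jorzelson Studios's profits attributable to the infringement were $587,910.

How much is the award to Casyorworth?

Statutory damages: 17 × $18,570 = $315,690
Infringement not willful: no ×5 enhancement.
Combined award: $315,690 + $587,910 = $903,600
Costs: 40% of $903,600 = $361,440
Award plus costs: $903,600 + $361,440 = $1,265,040
Cap at $802,500: $1,265,040 exceeds the cap → $802,500

$802,500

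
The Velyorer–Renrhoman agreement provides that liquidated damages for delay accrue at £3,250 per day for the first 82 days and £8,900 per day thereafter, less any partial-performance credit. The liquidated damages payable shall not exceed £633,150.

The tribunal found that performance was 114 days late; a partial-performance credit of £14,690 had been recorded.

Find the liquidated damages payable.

First 82 days: 82 × £3,250 = £266,500
Remaining days: (114 − 82) × £8,900 = £284,800
Accrued per-day damages: £266,500 + £284,800 = £551,300
Less partial-performance credit: £551,300 − £14,690 = £536,610
Cap at £633,150: £536,610 is within the cap, no reduction.

£536,610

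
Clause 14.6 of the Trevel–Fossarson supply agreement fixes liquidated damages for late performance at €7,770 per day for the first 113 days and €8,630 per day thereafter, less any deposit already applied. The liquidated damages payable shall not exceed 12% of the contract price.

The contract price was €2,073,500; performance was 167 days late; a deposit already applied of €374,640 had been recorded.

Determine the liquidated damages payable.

€248,820

First 113 days: 113 × €7,770 = €878,010
Remaining days: (167 − 113) × €8,630 = €466,020
Accrued per-day damages: €878,010 + €466,020 = €1,344,030
Less deposit already applied: €1,344,030 − €374,640 = €969,390
Cap: 12% of €2,073,500 = €248,820
Cap at €248,820: €969,390 exceeds the cap → €248,820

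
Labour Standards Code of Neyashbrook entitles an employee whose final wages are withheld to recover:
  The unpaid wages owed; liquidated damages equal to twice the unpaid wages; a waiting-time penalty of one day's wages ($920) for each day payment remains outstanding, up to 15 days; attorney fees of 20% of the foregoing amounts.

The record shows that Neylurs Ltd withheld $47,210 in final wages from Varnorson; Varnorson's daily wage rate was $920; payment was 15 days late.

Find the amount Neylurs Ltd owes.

Doubled: 2 × $47,210 = $94,420
Penalty days: min(15, 15) = 15
Waiting-time penalty: 15 × $920 = $13,800
Subtotal: $47,210 + $94,420 + $13,800 = $155,430
Attorney fees: 20% of $155,430 = $31,086
Total award: $155,430 + $31,086 = $186,516

Total award: $186,516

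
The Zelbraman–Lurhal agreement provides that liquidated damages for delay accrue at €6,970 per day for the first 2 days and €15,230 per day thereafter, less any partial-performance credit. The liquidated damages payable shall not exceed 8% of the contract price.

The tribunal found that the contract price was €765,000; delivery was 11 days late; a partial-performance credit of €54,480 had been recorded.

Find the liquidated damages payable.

€61,200

First 2 days: 2 × €6,970 = €13,940
Remaining days: (11 − 2) × €15,230 = €137,070
Accrued per-day damages: €13,940 + €137,070 = €151,010
Less partial-performance credit: €151,010 − €54,480 = €96,530
Cap: 8% of €765,000 = €61,200
Cap at €61,200: €96,530 exceeds the cap → €61,200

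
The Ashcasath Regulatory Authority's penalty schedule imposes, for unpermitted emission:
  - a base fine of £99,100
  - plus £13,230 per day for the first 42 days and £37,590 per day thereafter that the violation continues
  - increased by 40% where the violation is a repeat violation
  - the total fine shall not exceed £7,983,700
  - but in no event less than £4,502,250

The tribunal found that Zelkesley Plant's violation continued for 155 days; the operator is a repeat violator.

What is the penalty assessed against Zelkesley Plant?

£6,863,402

First 42 days: 42 × £13,230 = £555,660
Remaining days: (155 − 42) × £37,590 = £4,247,670
Per-day component: £555,660 + £4,247,670 = £4,803,330
Base plus per-day: £99,100 + £4,803,330 = £4,902,430
Enhancement: 40% of £4,902,430 = £1,960,972
Enhanced fine: £4,902,430 + £1,960,972 = £6,863,402
Cap at £7,983,700: £6,863,402 is within the cap, no reduction.
Minimum £4,502,250: £6,863,402 meets the minimum, no increase.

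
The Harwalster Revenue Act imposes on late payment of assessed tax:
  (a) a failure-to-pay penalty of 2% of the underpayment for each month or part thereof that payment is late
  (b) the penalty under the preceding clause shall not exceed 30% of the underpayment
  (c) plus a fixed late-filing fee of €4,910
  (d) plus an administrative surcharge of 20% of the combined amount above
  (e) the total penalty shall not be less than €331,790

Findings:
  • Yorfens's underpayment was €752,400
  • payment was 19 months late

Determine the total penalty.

Penalty: €331,790

Accrued rate: 2% × 19 = 38%, capped at 30% → 30%
Failure-to-pay penalty: 30% of €752,400 = €225,720
Penalty before surcharge: €225,720 + €4,910 = €230,630
Administrative surcharge: 20% of €230,630 = €46,126
Total penalty: €230,630 + €46,126 = €276,756
Minimum €331,790: €276,756 is below the minimum → €331,790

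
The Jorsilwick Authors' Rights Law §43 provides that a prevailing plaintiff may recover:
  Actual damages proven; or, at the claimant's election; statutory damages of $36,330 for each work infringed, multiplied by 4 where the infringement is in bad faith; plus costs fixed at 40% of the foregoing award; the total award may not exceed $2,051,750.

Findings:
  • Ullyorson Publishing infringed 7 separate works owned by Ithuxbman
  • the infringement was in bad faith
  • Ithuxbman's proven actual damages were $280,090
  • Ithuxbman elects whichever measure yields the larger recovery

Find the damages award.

Award: $1,424,136

Statutory damages: 7 × $36,330 = $254,310
Multiplied by 4: 4 × $254,310 = $1,017,240
Greater of actual damages ($280,090) or enhanced statutory damages ($1,017,240): $1,017,240
Costs: 40% of $1,017,240 = $406,896
Award plus costs: $1,017,240 + $406,896 = $1,424,136
Cap at $2,051,750: $1,424,136 is within the cap, no reduction.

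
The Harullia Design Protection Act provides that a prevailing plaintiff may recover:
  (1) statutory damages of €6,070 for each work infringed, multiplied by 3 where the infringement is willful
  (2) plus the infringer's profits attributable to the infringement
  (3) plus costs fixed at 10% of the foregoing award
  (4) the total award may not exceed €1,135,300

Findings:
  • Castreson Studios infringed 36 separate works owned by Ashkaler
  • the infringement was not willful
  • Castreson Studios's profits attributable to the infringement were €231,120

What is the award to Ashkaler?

€494,604

Statutory damages: 36 × €6,070 = €218,520
Infringement not willful: no ×3 enhancement.
Combined award: €218,520 + €231,120 = €449,640
Costs: 10% of €449,640 = €44,964
Award plus costs: €449,640 + €44,964 = €494,604
Cap at €1,135,300: €494,604 is within the cap, no reduction.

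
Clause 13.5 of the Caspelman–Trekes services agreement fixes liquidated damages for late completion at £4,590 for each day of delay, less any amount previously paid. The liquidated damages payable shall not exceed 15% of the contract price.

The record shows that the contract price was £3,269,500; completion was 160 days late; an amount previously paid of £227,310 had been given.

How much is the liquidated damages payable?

Per-day damages: 160 × £4,590 = £734,400
Less amount previously paid: £734,400 − £227,310 = £507,090
Cap: 15% of £3,269,500 = £490,425
Cap at £490,425: £507,090 exceeds the cap → £490,425

£490,425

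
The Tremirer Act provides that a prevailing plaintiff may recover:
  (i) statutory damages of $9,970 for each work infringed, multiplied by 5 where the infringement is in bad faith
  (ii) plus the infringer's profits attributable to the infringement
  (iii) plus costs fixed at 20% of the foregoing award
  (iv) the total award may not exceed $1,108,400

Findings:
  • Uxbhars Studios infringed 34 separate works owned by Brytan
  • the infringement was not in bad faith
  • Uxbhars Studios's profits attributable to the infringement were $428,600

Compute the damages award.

Statutory damages: 34 × $9,970 = $338,980
Infringement not in bad faith: no ×5 enhancement.
Combined award: $338,980 + $428,600 = $767,580
Costs: 20% of $767,580 = $153,516
Award plus costs: $767,580 + $153,516 = $921,096
Cap at $1,108,400: $921,096 is within the cap, no reduction.

$921,096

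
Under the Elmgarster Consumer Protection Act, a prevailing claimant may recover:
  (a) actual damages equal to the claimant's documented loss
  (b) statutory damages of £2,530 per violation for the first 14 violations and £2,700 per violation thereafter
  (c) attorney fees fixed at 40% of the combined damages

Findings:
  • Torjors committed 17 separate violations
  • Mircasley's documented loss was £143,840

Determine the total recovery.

£262,304

First 14 violations: 14 × £2,530 = £35,420
Remaining violations: (17 − 14) × £2,700 = £8,100
Statutory damages: £35,420 + £8,100 = £43,520
Combined damages: £143,840 + £43,520 = £187,360
Attorney fees: 40% of £187,360 = £74,944
Total recovery: £187,360 + £74,944 = £262,304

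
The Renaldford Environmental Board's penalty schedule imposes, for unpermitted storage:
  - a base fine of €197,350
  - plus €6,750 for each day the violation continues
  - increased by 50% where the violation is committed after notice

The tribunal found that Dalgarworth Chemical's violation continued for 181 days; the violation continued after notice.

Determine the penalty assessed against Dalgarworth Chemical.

Civil penalty: €2,128,650

Per-day component: 181 × €6,750 = €1,221,750
Base plus per-day: €197,350 + €1,221,750 = €1,419,100
Enhancement: 50% of €1,419,100 = €709,550
Enhanced fine: €1,419,100 + €709,550 = €2,128,650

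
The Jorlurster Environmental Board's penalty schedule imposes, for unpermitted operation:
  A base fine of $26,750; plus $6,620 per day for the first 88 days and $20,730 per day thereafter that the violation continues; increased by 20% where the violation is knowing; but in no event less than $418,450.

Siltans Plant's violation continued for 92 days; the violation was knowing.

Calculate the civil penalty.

$830,676

First 88 days: 88 × $6,620 = $582,560
Remaining days: (92 − 88) × $20,730 = $82,920
Per-day component: $582,560 + $82,920 = $665,480
Base plus per-day: $26,750 + $665,480 = $692,230
Enhancement: 20% of $692,230 = $138,446
Enhanced fine: $692,230 + $138,446 = $830,676
Minimum $418,450: $830,676 meets the minimum, no increase.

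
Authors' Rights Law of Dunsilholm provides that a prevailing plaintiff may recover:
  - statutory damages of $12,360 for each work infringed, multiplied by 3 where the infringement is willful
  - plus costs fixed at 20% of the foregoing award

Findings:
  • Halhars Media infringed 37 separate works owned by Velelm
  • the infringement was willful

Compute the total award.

Statutory damages: 37 × $12,360 = $457,320
Trebled: 3 × $457,320 = $1,371,960
Costs: 20% of $1,371,960 = $274,392
Award plus costs: $1,371,960 + $274,392 = $1,646,352

$1,646,352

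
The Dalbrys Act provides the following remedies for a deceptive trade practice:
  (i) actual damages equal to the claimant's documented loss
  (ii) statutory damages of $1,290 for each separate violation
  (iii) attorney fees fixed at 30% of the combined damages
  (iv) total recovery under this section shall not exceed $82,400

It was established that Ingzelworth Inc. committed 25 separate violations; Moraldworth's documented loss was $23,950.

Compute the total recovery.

$73,060

Statutory damages: 25 × $1,290 = $32,250
Combined damages: $23,950 + $32,250 = $56,200
Attorney fees: 30% of $56,200 = $16,860
Total before cap: $56,200 + $16,860 = $73,060
Cap at $82,400: $73,060 is within the cap, no reduction.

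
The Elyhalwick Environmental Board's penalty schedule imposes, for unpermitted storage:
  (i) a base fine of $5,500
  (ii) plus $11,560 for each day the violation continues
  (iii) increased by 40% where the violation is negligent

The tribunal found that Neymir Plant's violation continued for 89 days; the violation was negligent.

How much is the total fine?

Per-day component: 89 × $11,560 = $1,028,840
Base plus per-day: $5,500 + $1,028,840 = $1,034,340
Enhancement: 40% of $1,034,340 = $413,736
Enhanced fine: $1,034,340 + $413,736 = $1,448,076

Civil penalty: $1,448,076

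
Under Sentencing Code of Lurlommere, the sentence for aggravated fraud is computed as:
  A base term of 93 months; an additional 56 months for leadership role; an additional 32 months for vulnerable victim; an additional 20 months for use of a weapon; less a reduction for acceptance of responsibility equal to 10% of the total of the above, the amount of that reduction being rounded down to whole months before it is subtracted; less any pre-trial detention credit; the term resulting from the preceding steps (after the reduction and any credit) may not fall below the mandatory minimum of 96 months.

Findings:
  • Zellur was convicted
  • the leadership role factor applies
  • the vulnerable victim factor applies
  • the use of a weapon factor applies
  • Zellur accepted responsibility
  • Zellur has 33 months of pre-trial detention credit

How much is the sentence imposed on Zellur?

Leadership role enhancement: +56 months
Vulnerable victim enhancement: +32 months
Use of a weapon enhancement: +20 months
Adjusted term: 93 months + 56 months + 32 months + 20 months = 201 months
Acceptance of responsibility reduction: 10% of 201 months = 20 months (rounded down)
After reduction: 201 − 20 = 181 months
Less pre-trial detention credit: 181 months − 33 months = 148 months
Minimum 96 months: 148 months meets the minimum, no increase.

148 months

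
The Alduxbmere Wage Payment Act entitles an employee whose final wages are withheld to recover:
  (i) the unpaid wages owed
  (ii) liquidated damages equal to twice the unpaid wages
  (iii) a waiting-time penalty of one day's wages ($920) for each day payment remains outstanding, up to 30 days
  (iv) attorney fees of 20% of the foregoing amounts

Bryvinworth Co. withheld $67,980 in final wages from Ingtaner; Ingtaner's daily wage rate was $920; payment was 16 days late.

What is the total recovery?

Doubled: 2 × $67,980 = $135,960
Penalty days: min(16, 30) = 16
Waiting-time penalty: 16 × $920 = $14,720
Subtotal: $67,980 + $135,960 + $14,720 = $218,660
Attorney fees: 20% of $218,660 = $43,732
Total award: $218,660 + $43,732 = $262,392

Total award: $262,392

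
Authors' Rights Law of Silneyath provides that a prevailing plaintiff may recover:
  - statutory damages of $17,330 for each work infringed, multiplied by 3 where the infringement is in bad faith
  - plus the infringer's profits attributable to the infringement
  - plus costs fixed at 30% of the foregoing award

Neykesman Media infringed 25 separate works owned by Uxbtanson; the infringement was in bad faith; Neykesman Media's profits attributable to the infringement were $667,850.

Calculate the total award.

$2,557,880

Statutory damages: 25 × $17,330 = $433,250
Trebled: 3 × $433,250 = $1,299,750
Combined award: $1,299,750 + $667,850 = $1,967,600
Costs: 30% of $1,967,600 = $590,280
Award plus costs: $1,967,600 + $590,280 = $2,557,880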